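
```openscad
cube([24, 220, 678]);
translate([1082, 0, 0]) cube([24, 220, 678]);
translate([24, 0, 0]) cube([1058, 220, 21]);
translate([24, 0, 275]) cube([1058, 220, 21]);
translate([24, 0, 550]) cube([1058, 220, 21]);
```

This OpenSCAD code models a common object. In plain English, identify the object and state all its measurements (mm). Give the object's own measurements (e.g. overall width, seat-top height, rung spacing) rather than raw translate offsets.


An open bookshelf. Two side panels, each 24 mm thick, 220 mm deep and 678 mm tall, stand 1106 mm apart (outside-to-outside). Between them sit 3 shelves, each 21 mm thick and 220 mm deep, spanning the full gap between the sides. The bottom shelf rests on the floor (its underside at z = 0) and the clear gap between one shelf's top and the next shelf's underside is 254 mm.


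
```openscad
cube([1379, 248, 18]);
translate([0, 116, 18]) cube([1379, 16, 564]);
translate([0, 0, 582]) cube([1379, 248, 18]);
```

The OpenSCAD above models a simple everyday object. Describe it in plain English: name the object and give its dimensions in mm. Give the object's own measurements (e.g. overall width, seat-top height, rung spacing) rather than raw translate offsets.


An I-beam lying along x, 1379 mm long. Overall section height 600 mm. Two flanges 248 mm wide (y) and 18 mm thick, one on the floor and one at the top; a web 16 mm thick runs between them, centred on the flange width.


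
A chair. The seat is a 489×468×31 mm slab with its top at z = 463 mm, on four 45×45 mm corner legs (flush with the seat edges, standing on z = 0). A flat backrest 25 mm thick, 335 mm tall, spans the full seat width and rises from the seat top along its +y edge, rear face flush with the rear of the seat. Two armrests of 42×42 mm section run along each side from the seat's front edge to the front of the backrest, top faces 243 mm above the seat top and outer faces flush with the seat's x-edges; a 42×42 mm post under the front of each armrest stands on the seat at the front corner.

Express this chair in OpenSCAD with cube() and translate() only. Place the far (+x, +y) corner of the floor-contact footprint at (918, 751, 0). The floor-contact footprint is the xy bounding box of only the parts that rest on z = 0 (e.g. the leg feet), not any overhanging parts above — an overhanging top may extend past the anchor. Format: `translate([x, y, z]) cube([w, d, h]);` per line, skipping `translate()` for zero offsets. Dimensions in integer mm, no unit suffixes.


translate([429, 283, 432]) cube([489, 468, 31]);
translate([429, 283, 0]) cube([45, 45, 432]);
translate([873, 283, 0]) cube([45, 45, 432]);
translate([429, 706, 0]) cube([45, 45, 432]);
translate([873, 706, 0]) cube([45, 45, 432]);
translate([429, 726, 463]) cube([489, 25, 335]);
translate([429, 283, 664]) cube([42, 443, 42]);
translate([876, 283, 664]) cube([42, 443, 42]);
translate([429, 283, 463]) cube([42, 42, 201]);
translate([876, 283, 463]) cube([42, 42, 201]);


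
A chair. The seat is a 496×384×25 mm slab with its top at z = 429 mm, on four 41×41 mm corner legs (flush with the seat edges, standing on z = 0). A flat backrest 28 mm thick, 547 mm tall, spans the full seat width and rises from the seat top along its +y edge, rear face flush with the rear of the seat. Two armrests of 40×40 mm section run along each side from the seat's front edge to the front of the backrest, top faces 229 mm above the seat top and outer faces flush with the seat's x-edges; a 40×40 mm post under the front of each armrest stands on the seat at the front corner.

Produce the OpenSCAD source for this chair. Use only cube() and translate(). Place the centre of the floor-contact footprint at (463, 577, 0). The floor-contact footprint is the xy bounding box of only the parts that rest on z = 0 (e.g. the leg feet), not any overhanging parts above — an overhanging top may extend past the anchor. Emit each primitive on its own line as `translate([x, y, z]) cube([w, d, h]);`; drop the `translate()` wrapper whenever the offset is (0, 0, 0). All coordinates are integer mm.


translate([215, 385, 404]) cube([496, 384, 25]);
translate([215, 385, 0]) cube([41, 41, 404]);
translate([670, 385, 0]) cube([41, 41, 404]);
translate([215, 728, 0]) cube([41, 41, 404]);
translate([670, 728, 0]) cube([41, 41, 404]);
translate([215, 741, 429]) cube([496, 28, 547]);
translate([215, 385, 618]) cube([40, 356, 40]);
translate([671, 385, 618]) cube([40, 356, 40]);
translate([215, 385, 429]) cube([40, 40, 189]);
translate([671, 385, 429]) cube([40, 40, 189]);


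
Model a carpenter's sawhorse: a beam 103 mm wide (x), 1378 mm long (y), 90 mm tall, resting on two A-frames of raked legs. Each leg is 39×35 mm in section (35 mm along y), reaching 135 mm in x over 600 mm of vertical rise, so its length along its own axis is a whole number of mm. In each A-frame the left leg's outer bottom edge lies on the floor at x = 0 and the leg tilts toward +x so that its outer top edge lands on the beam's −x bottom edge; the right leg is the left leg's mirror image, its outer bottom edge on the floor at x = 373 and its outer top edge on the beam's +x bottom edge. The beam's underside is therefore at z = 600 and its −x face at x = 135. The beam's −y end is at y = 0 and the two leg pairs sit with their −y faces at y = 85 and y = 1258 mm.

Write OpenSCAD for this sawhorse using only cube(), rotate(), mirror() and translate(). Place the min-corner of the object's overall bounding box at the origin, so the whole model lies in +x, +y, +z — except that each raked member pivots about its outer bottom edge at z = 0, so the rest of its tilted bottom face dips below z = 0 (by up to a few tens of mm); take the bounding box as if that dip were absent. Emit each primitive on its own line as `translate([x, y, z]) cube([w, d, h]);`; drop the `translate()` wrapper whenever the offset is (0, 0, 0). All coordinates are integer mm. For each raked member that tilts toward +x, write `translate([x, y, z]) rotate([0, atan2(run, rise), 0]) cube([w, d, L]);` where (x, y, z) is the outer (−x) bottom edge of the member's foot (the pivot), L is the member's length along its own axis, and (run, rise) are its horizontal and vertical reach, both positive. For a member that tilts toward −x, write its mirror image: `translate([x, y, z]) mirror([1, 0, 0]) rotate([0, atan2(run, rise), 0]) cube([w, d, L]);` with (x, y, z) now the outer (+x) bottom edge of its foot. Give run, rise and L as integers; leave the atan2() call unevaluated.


translate([135, 0, 600]) cube([103, 1378, 90]);
translate([0, 85, 0]) rotate([0, atan2(135, 600), 0]) cube([39, 35, 615]);
translate([373, 85, 0]) mirror([1, 0, 0]) rotate([0, atan2(135, 600), 0]) cube([39, 35, 615]);
translate([0, 1258, 0]) rotate([0, atan2(135, 600), 0]) cube([39, 35, 615]);
translate([373, 1258, 0]) mirror([1, 0, 0]) rotate([0, atan2(135, 600), 0]) cube([39, 35, 615]);


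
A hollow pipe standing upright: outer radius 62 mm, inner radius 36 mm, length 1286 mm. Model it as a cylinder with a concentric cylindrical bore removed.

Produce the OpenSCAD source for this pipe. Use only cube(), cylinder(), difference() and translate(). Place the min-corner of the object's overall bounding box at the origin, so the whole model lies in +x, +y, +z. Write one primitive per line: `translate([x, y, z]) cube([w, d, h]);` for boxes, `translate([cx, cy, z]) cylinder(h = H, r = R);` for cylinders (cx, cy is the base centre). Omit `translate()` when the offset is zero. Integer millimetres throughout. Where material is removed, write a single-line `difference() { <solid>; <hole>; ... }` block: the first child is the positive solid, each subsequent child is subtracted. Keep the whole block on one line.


difference() { translate([62, 62, 0]) cylinder(h = 1286, r = 62); translate([62, 62, 0]) cylinder(h = 1286, r = 36); }


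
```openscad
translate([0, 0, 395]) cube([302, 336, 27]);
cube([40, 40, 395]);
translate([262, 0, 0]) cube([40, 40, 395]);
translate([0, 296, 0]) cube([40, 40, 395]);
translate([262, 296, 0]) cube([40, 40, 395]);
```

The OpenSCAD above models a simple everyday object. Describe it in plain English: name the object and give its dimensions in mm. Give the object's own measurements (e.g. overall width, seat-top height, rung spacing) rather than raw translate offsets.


A four-legged stool. The seat is a 302×336×27 mm slab whose top surface is at z = 422 mm; four square legs, each 40×40 mm in cross-section, run from the floor (z = 0) to the underside of the seat, each flush with a corner of the seat.


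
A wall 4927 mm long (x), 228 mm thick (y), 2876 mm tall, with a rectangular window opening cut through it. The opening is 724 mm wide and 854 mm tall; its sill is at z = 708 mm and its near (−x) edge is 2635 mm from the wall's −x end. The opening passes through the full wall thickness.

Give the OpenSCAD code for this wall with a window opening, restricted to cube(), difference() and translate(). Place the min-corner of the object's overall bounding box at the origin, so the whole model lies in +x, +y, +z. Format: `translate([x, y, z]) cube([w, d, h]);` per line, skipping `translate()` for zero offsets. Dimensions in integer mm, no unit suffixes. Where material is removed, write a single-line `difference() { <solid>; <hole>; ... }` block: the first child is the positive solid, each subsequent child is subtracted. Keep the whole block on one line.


difference() { cube([4927, 228, 2876]); translate([2635, 0, 708]) cube([724, 228, 854]); }


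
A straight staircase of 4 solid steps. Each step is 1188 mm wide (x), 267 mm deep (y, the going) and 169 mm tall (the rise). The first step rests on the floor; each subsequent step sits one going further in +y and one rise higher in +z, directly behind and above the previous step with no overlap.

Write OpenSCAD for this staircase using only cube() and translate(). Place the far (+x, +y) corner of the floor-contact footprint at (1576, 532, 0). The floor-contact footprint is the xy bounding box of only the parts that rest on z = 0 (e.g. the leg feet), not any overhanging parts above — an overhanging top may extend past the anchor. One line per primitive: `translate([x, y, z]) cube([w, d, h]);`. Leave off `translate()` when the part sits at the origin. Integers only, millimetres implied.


translate([388, 265, 0]) cube([1188, 267, 169]);
translate([388, 532, 169]) cube([1188, 267, 169]);
translate([388, 799, 338]) cube([1188, 267, 169]);
translate([388, 1066, 507]) cube([1188, 267, 169]);


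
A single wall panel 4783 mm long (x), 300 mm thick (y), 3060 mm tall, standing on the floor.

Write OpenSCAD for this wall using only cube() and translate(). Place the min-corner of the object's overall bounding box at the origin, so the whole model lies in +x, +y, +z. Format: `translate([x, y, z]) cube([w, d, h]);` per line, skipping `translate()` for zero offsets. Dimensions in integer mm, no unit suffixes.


cube([4783, 300, 3060]);


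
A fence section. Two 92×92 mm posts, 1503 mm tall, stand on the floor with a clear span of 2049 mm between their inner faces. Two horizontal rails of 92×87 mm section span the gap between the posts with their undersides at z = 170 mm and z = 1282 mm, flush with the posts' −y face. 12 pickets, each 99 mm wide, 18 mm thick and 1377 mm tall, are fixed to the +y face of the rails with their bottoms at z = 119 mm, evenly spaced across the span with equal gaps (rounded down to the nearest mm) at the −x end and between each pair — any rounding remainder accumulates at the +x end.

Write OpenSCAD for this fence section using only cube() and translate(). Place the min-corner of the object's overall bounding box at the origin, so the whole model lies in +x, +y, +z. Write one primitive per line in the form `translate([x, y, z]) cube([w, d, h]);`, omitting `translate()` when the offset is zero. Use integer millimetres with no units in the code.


cube([92, 92, 1503]);
translate([2141, 0, 0]) cube([92, 92, 1503]);
translate([92, 0, 170]) cube([2049, 92, 87]);
translate([92, 0, 1282]) cube([2049, 92, 87]);
translate([158, 92, 119]) cube([99, 18, 1377]);
translate([323, 92, 119]) cube([99, 18, 1377]);
translate([488, 92, 119]) cube([99, 18, 1377]);
translate([653, 92, 119]) cube([99, 18, 1377]);
translate([818, 92, 119]) cube([99, 18, 1377]);
translate([983, 92, 119]) cube([99, 18, 1377]);
translate([1148, 92, 119]) cube([99, 18, 1377]);
translate([1313, 92, 119]) cube([99, 18, 1377]);
translate([1478, 92, 119]) cube([99, 18, 1377]);
translate([1643, 92, 119]) cube([99, 18, 1377]);
translate([1808, 92, 119]) cube([99, 18, 1377]);
translate([1973, 92, 119]) cube([99, 18, 1377]);


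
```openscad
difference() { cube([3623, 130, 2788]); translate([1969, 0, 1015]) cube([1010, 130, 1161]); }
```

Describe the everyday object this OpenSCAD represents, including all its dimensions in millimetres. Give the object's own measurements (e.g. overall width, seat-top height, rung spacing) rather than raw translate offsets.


A wall 3623 mm long (x), 130 mm thick (y), 2788 mm tall, with a rectangular window opening cut through it. The opening is 1010 mm wide and 1161 mm tall; its sill is at z = 1015 mm and its near (−x) edge is 1969 mm from the wall's −x end. The opening passes through the full wall thickness.


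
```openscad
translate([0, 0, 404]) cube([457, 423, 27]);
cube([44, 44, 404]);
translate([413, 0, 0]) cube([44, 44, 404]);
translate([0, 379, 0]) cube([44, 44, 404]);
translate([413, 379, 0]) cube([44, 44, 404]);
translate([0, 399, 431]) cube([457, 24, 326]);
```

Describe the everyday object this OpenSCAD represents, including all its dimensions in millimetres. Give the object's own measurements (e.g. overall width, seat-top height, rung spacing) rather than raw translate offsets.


A chair. The seat is a 457×423×27 mm slab with its top at z = 431 mm, on four 44×44 mm corner legs (flush with the seat edges, standing on z = 0). A flat backrest 24 mm thick, 326 mm tall, spans the full seat width and rises from the seat top along its +y edge, rear face flush with the rear of the seat.


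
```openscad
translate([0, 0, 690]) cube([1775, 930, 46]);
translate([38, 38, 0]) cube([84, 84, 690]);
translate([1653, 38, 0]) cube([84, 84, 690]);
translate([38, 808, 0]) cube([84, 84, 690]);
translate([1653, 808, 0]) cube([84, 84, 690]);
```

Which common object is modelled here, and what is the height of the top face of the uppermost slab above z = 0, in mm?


A table. The table height is 736 mm.

A 1775×930×46 slab sits at z = 690 on four 84 mm square posts — a table. The top surface is at 690 + 46 = 736 mm.


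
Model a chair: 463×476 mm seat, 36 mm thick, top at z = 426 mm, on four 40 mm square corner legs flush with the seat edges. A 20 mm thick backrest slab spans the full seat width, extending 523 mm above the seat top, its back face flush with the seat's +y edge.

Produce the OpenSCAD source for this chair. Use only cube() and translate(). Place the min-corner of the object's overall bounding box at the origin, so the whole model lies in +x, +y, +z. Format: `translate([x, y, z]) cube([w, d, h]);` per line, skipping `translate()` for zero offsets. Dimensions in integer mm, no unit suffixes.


translate([0, 0, 390]) cube([463, 476, 36]);
cube([40, 40, 390]);
translate([423, 0, 0]) cube([40, 40, 390]);
translate([0, 436, 0]) cube([40, 40, 390]);
translate([423, 436, 0]) cube([40, 40, 390]);
translate([0, 456, 426]) cube([463, 20, 523]);


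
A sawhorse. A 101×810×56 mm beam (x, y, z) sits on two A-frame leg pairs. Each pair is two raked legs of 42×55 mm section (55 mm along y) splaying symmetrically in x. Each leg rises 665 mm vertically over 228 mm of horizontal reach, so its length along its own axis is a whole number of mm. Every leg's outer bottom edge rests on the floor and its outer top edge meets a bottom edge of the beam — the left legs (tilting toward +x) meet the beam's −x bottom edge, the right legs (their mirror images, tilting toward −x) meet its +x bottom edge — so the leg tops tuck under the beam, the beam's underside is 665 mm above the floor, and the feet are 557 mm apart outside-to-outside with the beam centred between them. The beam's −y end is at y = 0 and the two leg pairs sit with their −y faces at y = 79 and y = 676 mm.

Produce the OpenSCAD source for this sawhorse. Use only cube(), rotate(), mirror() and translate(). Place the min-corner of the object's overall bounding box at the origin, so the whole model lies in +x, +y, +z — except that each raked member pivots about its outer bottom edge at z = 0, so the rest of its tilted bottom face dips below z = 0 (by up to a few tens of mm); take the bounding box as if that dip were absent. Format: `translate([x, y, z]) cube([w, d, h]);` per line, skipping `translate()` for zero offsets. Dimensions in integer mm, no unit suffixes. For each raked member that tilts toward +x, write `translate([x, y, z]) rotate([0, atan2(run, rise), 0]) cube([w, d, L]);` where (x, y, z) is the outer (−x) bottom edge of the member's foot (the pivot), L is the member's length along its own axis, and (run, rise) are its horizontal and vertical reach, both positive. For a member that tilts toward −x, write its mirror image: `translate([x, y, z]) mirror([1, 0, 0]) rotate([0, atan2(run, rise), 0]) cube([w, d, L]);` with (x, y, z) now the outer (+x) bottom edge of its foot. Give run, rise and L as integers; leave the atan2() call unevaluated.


translate([228, 0, 665]) cube([101, 810, 56]);
translate([0, 79, 0]) rotate([0, atan2(228, 665), 0]) cube([42, 55, 703]);
translate([557, 79, 0]) mirror([1, 0, 0]) rotate([0, atan2(228, 665), 0]) cube([42, 55, 703]);
translate([0, 676, 0]) rotate([0, atan2(228, 665), 0]) cube([42, 55, 703]);
translate([557, 676, 0]) mirror([1, 0, 0]) rotate([0, atan2(228, 665), 0]) cube([42, 55, 703]);


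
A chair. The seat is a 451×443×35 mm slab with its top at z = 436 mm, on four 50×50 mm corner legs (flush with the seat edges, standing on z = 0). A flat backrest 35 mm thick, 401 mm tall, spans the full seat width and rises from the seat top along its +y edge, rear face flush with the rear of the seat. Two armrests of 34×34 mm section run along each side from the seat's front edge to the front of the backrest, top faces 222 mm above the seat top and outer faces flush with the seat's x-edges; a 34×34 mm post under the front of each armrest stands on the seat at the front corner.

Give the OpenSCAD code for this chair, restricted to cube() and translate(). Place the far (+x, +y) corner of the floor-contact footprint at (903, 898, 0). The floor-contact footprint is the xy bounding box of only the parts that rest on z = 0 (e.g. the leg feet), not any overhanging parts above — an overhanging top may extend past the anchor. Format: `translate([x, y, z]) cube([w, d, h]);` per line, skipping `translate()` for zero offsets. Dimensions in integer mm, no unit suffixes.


translate([452, 455, 401]) cube([451, 443, 35]);
translate([452, 455, 0]) cube([50, 50, 401]);
translate([853, 455, 0]) cube([50, 50, 401]);
translate([452, 848, 0]) cube([50, 50, 401]);
translate([853, 848, 0]) cube([50, 50, 401]);
translate([452, 863, 436]) cube([451, 35, 401]);
translate([452, 455, 624]) cube([34, 408, 34]);
translate([869, 455, 624]) cube([34, 408, 34]);
translate([452, 455, 436]) cube([34, 34, 188]);
translate([869, 455, 436]) cube([34, 34, 188]);


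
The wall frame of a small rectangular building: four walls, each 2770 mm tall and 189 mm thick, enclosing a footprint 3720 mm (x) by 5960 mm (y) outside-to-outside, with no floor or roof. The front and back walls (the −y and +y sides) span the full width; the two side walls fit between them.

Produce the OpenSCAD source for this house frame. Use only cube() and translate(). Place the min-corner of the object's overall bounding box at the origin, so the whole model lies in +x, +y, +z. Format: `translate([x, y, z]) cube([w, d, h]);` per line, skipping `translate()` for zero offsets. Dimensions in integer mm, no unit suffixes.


cube([3720, 189, 2770]);
translate([0, 5771, 0]) cube([3720, 189, 2770]);
translate([0, 189, 0]) cube([189, 5582, 2770]);
translate([3531, 189, 0]) cube([189, 5582, 2770]);


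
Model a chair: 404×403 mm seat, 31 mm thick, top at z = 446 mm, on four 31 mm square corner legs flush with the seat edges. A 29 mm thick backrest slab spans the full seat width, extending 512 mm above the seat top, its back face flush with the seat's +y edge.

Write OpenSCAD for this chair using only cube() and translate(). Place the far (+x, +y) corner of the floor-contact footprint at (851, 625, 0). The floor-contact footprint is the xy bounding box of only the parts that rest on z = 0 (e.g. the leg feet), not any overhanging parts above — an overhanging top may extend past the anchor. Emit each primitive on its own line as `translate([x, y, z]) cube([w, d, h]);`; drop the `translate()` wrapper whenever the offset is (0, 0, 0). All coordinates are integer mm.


translate([447, 222, 415]) cube([404, 403, 31]);
translate([447, 222, 0]) cube([31, 31, 415]);
translate([820, 222, 0]) cube([31, 31, 415]);
translate([447, 594, 0]) cube([31, 31, 415]);
translate([820, 594, 0]) cube([31, 31, 415]);
translate([447, 596, 446]) cube([404, 29, 512]);


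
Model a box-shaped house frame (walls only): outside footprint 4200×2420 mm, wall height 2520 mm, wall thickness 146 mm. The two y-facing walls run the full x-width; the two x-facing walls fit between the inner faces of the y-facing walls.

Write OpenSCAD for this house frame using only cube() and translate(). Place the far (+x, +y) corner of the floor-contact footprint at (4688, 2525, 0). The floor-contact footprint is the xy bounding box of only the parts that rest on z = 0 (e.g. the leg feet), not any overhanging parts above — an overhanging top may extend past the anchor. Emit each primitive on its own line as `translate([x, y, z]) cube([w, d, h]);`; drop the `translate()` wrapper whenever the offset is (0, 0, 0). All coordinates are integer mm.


translate([488, 105, 0]) cube([4200, 146, 2520]);
translate([488, 2379, 0]) cube([4200, 146, 2520]);
translate([488, 251, 0]) cube([146, 2128, 2520]);
translate([4542, 251, 0]) cube([146, 2128, 2520]);


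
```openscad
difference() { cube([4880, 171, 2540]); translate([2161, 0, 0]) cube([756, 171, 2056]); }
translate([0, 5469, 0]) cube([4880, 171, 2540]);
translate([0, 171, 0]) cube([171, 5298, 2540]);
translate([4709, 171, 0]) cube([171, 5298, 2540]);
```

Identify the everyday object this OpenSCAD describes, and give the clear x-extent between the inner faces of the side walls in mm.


A single room. The interior width is 4538 mm.

Four walls enclosing a rectangle with a door in the front wall — a room. Outside width 4880 minus two 171 mm walls gives 4538 mm.


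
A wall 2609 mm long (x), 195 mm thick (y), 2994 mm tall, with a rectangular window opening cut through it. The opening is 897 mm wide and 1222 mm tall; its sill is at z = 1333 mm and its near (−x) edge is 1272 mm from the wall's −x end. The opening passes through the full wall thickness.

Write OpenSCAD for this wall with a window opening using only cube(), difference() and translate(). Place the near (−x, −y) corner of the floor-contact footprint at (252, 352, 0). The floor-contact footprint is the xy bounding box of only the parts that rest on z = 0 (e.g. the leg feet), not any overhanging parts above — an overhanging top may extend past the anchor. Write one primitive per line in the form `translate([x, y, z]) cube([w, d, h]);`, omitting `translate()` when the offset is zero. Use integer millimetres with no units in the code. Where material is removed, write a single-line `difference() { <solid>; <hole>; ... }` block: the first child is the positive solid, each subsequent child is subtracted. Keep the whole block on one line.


difference() { translate([252, 352, 0]) cube([2609, 195, 2994]); translate([1524, 352, 1333]) cube([897, 195, 1222]); }


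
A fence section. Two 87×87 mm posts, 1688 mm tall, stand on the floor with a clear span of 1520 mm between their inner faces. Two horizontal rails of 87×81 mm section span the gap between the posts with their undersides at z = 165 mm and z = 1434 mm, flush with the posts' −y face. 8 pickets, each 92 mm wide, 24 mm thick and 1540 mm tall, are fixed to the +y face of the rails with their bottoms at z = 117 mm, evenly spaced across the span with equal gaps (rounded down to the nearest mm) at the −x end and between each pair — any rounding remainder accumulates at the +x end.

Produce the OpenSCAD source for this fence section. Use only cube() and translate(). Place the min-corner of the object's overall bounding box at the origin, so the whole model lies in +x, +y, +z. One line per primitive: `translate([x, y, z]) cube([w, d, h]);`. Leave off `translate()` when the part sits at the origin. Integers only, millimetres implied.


cube([87, 87, 1688]);
translate([1607, 0, 0]) cube([87, 87, 1688]);
translate([87, 0, 165]) cube([1520, 87, 81]);
translate([87, 0, 1434]) cube([1520, 87, 81]);
translate([174, 87, 117]) cube([92, 24, 1540]);
translate([353, 87, 117]) cube([92, 24, 1540]);
translate([532, 87, 117]) cube([92, 24, 1540]);
translate([711, 87, 117]) cube([92, 24, 1540]);
translate([890, 87, 117]) cube([92, 24, 1540]);
translate([1069, 87, 117]) cube([92, 24, 1540]);
translate([1248, 87, 117]) cube([92, 24, 1540]);
translate([1427, 87, 117]) cube([92, 24, 1540]);


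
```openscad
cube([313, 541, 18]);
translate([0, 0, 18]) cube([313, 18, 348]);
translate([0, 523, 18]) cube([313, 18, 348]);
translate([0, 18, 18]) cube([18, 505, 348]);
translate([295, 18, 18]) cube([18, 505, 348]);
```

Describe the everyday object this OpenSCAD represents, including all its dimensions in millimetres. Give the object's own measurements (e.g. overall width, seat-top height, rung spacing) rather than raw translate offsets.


An open-topped rectangular box: outside dimensions 313×541×366 mm, with a uniform wall and base thickness of 18 mm. The base is a full 313×541 slab on the floor; four walls sit on top of the base. The front and back walls (the −y and +y sides) span the full width; the two side walls fit between them.


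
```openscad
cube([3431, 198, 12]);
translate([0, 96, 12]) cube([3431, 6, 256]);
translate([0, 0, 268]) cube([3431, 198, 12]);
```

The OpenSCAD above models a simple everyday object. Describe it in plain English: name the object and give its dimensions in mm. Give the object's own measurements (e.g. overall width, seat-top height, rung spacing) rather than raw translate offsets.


An I-beam lying along x, 3431 mm long. Overall section height 280 mm. Two flanges 198 mm wide (y) and 12 mm thick, one on the floor and one at the top; a web 6 mm thick runs between them, centred on the flange width.


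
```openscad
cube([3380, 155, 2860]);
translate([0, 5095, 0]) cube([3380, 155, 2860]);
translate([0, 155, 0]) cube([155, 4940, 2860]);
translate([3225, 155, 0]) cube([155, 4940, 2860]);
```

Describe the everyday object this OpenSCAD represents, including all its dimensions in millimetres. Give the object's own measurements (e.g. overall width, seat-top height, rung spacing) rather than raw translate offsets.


The wall frame of a small rectangular building: four walls, each 2860 mm tall and 155 mm thick, enclosing a footprint 3380 mm (x) by 5250 mm (y) outside-to-outside, with no floor or roof. The front and back walls (the −y and +y sides) span the full width; the two side walls fit between them.


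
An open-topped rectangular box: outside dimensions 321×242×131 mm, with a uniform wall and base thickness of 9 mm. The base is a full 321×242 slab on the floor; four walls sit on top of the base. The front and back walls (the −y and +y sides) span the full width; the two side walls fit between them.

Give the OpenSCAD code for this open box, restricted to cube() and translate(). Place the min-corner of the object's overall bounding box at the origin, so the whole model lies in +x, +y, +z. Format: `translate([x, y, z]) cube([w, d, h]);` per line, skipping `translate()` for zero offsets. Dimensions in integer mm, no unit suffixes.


cube([321, 242, 9]);
translate([0, 0, 9]) cube([321, 9, 122]);
translate([0, 233, 9]) cube([321, 9, 122]);
translate([0, 9, 9]) cube([9, 224, 122]);
translate([312, 9, 9]) cube([9, 224, 122]);


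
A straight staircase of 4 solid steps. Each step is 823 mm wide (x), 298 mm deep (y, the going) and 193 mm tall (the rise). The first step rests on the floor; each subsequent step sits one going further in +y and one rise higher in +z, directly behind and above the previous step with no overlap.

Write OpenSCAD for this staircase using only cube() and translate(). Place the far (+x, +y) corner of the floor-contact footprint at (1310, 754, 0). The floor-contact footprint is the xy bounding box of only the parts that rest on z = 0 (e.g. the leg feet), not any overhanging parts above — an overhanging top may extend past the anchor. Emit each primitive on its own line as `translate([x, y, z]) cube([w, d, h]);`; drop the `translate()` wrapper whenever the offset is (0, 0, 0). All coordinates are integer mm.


translate([487, 456, 0]) cube([823, 298, 193]);
translate([487, 754, 193]) cube([823, 298, 193]);
translate([487, 1052, 386]) cube([823, 298, 193]);
translate([487, 1350, 579]) cube([823, 298, 193]);


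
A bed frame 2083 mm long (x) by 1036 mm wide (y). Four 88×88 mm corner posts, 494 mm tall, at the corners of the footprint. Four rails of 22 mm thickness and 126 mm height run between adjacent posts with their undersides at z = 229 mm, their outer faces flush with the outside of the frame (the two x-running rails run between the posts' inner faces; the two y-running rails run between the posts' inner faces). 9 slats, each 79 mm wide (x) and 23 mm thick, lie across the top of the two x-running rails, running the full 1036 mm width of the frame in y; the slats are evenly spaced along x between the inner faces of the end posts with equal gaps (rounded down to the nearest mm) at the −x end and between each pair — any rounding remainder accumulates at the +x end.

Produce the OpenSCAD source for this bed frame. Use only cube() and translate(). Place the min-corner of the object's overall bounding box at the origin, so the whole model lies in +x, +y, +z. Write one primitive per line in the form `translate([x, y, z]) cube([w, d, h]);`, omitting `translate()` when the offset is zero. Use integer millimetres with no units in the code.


cube([88, 88, 494]);
translate([0, 948, 0]) cube([88, 88, 494]);
translate([1995, 0, 0]) cube([88, 88, 494]);
translate([1995, 948, 0]) cube([88, 88, 494]);
translate([88, 0, 229]) cube([1907, 22, 126]);
translate([88, 1014, 229]) cube([1907, 22, 126]);
translate([0, 88, 229]) cube([22, 860, 126]);
translate([2061, 88, 229]) cube([22, 860, 126]);
translate([207, 0, 355]) cube([79, 1036, 23]);
translate([405, 0, 355]) cube([79, 1036, 23]);
translate([603, 0, 355]) cube([79, 1036, 23]);
translate([801, 0, 355]) cube([79, 1036, 23]);
translate([999, 0, 355]) cube([79, 1036, 23]);
translate([1197, 0, 355]) cube([79, 1036, 23]);
translate([1395, 0, 355]) cube([79, 1036, 23]);
translate([1593, 0, 355]) cube([79, 1036, 23]);
translate([1791, 0, 355]) cube([79, 1036, 23]);


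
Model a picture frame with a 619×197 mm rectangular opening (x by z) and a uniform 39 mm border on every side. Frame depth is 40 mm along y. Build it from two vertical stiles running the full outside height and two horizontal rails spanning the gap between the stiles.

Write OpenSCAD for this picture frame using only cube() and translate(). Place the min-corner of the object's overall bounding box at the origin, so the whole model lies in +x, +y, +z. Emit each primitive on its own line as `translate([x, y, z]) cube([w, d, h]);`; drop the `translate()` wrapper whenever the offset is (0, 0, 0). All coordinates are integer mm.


cube([39, 40, 275]);
translate([658, 0, 0]) cube([39, 40, 275]);
translate([39, 0, 0]) cube([619, 40, 39]);
translate([39, 0, 236]) cube([619, 40, 39]);


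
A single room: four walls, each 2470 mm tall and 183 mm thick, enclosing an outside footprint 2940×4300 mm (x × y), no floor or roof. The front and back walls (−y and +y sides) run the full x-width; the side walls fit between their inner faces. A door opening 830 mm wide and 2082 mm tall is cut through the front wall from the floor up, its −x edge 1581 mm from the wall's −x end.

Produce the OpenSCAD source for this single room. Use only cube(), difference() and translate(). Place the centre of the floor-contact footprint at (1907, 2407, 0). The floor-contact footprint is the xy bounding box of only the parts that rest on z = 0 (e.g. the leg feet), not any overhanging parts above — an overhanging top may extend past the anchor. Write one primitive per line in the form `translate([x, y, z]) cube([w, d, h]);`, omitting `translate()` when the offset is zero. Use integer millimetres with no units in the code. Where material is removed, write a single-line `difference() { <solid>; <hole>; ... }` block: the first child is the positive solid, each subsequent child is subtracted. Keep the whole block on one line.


difference() { translate([437, 257, 0]) cube([2940, 183, 2470]); translate([2018, 257, 0]) cube([830, 183, 2082]); }
translate([437, 4374, 0]) cube([2940, 183, 2470]);
translate([437, 440, 0]) cube([183, 3934, 2470]);
translate([3194, 440, 0]) cube([183, 3934, 2470]);


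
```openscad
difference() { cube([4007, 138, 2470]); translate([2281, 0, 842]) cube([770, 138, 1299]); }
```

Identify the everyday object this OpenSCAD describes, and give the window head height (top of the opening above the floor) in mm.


A wall with a window opening. The window head height is 2141 mm.

A wall with a rectangular opening subtracted — a window. Sill at z = 842, opening 1299 mm tall, so the head is at 842 + 1299 = 2141 mm.


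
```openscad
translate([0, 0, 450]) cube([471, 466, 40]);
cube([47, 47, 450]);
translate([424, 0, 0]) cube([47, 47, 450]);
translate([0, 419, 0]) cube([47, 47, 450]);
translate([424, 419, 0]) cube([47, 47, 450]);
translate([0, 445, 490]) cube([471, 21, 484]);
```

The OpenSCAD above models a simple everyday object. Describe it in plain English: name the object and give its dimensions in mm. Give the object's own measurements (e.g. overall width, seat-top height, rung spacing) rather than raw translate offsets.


A chair. The seat is a 471×466×40 mm slab with its top at z = 490 mm, on four 47×47 mm corner legs (flush with the seat edges, standing on z = 0). A flat backrest 21 mm thick, 484 mm tall, spans the full seat width and rises from the seat top along its +y edge, rear face flush with the rear of the seat.


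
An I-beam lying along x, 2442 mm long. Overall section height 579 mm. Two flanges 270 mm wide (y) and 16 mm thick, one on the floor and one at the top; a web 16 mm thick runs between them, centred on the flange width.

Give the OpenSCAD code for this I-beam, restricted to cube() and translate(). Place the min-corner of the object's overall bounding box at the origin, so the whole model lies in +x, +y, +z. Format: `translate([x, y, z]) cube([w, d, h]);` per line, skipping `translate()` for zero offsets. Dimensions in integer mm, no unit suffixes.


cube([2442, 270, 16]);
translate([0, 127, 16]) cube([2442, 16, 547]);
translate([0, 0, 563]) cube([2442, 270, 16]);


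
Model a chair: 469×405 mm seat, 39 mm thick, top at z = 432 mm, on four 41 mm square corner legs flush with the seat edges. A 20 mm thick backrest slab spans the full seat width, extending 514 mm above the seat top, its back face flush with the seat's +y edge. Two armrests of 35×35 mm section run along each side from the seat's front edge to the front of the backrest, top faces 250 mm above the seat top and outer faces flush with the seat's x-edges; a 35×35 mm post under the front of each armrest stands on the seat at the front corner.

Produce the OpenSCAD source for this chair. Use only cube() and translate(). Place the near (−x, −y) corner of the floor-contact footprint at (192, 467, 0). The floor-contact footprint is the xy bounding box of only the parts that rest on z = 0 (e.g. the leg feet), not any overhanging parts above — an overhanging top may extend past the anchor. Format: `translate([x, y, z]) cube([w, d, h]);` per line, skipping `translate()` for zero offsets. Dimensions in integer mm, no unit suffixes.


translate([192, 467, 393]) cube([469, 405, 39]);
translate([192, 467, 0]) cube([41, 41, 393]);
translate([620, 467, 0]) cube([41, 41, 393]);
translate([192, 831, 0]) cube([41, 41, 393]);
translate([620, 831, 0]) cube([41, 41, 393]);
translate([192, 852, 432]) cube([469, 20, 514]);
translate([192, 467, 647]) cube([35, 385, 35]);
translate([626, 467, 647]) cube([35, 385, 35]);
translate([192, 467, 432]) cube([35, 35, 215]);
translate([626, 467, 432]) cube([35, 35, 215]);


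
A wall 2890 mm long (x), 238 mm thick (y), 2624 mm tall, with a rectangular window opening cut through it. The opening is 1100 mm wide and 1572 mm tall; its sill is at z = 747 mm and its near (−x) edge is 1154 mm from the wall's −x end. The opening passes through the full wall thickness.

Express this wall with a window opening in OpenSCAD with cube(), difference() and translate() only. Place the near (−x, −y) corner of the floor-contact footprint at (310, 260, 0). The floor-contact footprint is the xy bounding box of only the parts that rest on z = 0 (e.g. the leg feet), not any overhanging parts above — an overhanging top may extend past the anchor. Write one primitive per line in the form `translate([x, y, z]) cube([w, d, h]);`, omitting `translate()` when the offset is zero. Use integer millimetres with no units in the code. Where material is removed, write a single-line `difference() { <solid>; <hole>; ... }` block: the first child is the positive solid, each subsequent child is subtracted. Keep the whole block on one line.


difference() { translate([310, 260, 0]) cube([2890, 238, 2624]); translate([1464, 260, 747]) cube([1100, 238, 1572]); }


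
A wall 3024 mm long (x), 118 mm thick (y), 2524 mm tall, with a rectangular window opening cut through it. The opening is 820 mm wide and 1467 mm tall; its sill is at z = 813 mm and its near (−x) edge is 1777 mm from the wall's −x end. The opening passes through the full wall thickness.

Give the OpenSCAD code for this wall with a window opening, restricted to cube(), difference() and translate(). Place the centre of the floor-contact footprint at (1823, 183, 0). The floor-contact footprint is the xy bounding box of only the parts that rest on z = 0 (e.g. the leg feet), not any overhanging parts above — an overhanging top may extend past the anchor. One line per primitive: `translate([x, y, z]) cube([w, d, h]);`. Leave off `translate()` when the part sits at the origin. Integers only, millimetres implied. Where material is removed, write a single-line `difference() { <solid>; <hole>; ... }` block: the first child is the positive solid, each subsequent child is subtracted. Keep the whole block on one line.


difference() { translate([311, 124, 0]) cube([3024, 118, 2524]); translate([2088, 124, 813]) cube([820, 118, 1467]); }


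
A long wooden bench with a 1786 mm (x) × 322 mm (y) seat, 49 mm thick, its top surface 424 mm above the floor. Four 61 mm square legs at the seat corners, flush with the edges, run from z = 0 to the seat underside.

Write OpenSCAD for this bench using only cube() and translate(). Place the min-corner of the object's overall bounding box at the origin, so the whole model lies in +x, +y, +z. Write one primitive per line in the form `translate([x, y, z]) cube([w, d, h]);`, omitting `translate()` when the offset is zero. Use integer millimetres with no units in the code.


translate([0, 0, 375]) cube([1786, 322, 49]);
cube([61, 61, 375]);
translate([0, 261, 0]) cube([61, 61, 375]);
translate([1725, 0, 0]) cube([61, 61, 375]);
translate([1725, 261, 0]) cube([61, 61, 375]);


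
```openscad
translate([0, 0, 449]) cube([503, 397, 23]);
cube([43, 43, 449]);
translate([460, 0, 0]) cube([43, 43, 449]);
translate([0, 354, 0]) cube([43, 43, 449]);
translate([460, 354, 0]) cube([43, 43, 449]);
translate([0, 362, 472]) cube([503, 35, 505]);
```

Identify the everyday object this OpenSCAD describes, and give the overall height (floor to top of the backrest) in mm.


A chair. The overall height is 977 mm.

A slab on four corner posts with a tall panel at the back — a chair. The seat slab sits at z = 449 with thickness 23, and the 505 mm backrest starts at the seat top, so the overall height is 449 + 23 + 505 = 977 mm.
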